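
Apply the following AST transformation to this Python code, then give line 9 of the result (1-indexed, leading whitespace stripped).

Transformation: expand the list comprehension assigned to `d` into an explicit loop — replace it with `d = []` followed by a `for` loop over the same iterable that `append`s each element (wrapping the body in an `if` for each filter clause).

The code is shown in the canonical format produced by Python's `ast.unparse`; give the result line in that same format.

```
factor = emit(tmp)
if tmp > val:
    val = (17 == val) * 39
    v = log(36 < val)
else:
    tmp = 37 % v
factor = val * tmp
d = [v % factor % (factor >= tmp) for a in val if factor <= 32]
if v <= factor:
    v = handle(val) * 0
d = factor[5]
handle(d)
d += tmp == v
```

Transformed code:
factor = emit(tmp)
if tmp > val:
    val = (17 == val) * 39
    v = log(36 < val)
else:
    tmp = 37 % v
factor = val * tmp
d = []
for a in val:
    if factor <= 32:
        d.append(v % factor % (factor >= tmp))
if v <= factor:
    v = handle(val) * 0
d = factor[5]
handle(d)
d += tmp == v

for a in val:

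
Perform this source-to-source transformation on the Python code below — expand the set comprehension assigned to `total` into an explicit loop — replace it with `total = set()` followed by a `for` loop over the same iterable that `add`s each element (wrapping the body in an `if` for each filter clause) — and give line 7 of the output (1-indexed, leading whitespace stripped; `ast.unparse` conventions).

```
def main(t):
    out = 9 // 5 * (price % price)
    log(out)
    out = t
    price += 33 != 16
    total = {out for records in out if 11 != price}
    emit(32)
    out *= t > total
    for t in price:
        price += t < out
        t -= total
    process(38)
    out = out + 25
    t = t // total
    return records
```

for records in out:

Transformed code:
def main(t):
    out = 9 // 5 * (price % price)
    log(out)
    out = t
    price += 33 != 16
    total = set()
    for records in out:
        if 11 != price:
            total.add(out)
    emit(32)
    out *= t > total
    for t in price:
        price += t < out
        t -= total
    process(38)
    out = out + 25
    t = t // total
    return records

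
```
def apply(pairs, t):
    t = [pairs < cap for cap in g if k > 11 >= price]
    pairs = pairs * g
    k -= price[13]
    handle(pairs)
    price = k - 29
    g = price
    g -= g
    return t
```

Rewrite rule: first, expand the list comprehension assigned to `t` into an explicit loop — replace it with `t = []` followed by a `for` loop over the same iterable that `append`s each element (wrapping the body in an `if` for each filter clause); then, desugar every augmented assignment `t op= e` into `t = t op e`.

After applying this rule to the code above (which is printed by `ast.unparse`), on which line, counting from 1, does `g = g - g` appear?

Transformed code:
def apply(pairs, t):
    t = []
    for cap in g:
        if k > 11 >= price:
            t.append(pairs < cap)
    pairs = pairs * g
    k = k - price[13]
    handle(pairs)
    price = k - 29
    g = price
    g = g - g
    return t

11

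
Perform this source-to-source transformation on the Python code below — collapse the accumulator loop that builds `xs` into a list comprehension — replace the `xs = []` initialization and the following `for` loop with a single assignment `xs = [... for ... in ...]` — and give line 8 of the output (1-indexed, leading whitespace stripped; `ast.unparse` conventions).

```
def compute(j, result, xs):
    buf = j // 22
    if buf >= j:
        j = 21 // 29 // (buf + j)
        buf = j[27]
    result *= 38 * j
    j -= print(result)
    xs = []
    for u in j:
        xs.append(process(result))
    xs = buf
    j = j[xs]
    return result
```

xs = [process(result) for u in j]

Transformed code:
def compute(j, result, xs):
    buf = j // 22
    if buf >= j:
        j = 21 // 29 // (buf + j)
        buf = j[27]
    result *= 38 * j
    j -= print(result)
    xs = [process(result) for u in j]
    xs = buf
    j = j[xs]
    return result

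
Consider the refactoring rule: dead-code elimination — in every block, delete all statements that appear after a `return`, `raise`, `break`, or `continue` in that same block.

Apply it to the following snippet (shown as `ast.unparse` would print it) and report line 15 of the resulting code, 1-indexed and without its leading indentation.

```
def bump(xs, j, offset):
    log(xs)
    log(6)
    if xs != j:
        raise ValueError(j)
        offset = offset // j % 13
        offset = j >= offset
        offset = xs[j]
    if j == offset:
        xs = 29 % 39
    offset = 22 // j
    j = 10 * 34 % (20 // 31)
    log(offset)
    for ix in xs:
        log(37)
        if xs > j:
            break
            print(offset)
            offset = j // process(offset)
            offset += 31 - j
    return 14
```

Transformed code:
def bump(xs, j, offset):
    log(xs)
    log(6)
    if xs != j:
        raise ValueError(j)
    if j == offset:
        xs = 29 % 39
    offset = 22 // j
    j = 10 * 34 % (20 // 31)
    log(offset)
    for ix in xs:
        log(37)
        if xs > j:
            break
    return 14

return 14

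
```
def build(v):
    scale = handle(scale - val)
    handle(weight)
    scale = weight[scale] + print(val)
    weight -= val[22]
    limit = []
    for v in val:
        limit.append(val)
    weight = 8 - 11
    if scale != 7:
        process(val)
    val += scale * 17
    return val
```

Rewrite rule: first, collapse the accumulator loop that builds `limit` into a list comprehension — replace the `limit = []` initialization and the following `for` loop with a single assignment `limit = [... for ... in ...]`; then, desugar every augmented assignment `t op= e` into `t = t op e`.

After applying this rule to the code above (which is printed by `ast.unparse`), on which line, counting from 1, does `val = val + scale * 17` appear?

Transformed code:
def build(v):
    scale = handle(scale - val)
    handle(weight)
    scale = weight[scale] + print(val)
    weight = weight - val[22]
    limit = [val for v in val]
    weight = 8 - 11
    if scale != 7:
        process(val)
    val = val + scale * 17
    return val

10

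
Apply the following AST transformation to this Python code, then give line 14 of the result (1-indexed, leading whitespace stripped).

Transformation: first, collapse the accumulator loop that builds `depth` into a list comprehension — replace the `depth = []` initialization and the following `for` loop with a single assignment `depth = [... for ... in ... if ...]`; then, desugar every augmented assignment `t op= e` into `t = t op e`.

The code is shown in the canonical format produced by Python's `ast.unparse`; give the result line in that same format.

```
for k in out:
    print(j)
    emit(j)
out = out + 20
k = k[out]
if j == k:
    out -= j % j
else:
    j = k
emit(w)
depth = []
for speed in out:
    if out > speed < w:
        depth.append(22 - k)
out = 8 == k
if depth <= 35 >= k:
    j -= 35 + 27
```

j = j - (35 + 27)

Transformed code:
for k in out:
    print(j)
    emit(j)
out = out + 20
k = k[out]
if j == k:
    out = out - j % j
else:
    j = k
emit(w)
depth = [22 - k for speed in out if out > speed < w]
out = 8 == k
if depth <= 35 >= k:
    j = j - (35 + 27)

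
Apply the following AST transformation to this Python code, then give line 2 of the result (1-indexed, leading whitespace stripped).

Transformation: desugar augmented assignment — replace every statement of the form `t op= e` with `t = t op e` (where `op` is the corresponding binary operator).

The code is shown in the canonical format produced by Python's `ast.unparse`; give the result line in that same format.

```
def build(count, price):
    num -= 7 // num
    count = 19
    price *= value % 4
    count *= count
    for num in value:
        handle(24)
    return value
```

Transformed code:
def build(count, price):
    num = num - 7 // num
    count = 19
    price = price * (value % 4)
    count = count * count
    for num in value:
        handle(24)
    return value

num = num - 7 // num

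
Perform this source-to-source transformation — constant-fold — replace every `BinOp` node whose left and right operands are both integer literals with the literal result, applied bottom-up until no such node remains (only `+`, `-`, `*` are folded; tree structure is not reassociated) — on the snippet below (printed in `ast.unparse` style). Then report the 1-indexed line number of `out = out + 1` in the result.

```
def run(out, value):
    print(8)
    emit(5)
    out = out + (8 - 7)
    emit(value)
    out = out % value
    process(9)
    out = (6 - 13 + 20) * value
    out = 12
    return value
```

Transformed code:
def run(out, value):
    print(8)
    emit(5)
    out = out + 1
    emit(value)
    out = out % value
    process(9)
    out = 13 * value
    out = 12
    return value

4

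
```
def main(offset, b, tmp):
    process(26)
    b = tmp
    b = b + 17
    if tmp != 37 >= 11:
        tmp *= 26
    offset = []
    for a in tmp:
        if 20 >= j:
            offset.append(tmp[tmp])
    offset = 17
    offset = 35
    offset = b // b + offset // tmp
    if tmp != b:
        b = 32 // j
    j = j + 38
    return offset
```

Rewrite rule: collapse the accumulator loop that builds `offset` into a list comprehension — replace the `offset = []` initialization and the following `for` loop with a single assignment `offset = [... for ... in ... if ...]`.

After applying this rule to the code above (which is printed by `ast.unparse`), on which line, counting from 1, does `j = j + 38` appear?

Transformed code:
def main(offset, b, tmp):
    process(26)
    b = tmp
    b = b + 17
    if tmp != 37 >= 11:
        tmp *= 26
    offset = [tmp[tmp] for a in tmp if 20 >= j]
    offset = 17
    offset = 35
    offset = b // b + offset // tmp
    if tmp != b:
        b = 32 // j
    j = j + 38
    return offset

13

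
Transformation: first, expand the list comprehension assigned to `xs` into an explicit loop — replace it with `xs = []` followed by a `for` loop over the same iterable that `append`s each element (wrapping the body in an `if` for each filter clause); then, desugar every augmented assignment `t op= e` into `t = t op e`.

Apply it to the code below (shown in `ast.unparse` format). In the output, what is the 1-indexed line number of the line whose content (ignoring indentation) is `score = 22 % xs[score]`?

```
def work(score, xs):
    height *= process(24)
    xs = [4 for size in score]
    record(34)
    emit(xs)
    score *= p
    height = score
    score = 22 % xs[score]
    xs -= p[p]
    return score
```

Transformed code:
def work(score, xs):
    height = height * process(24)
    xs = []
    for size in score:
        xs.append(4)
    record(34)
    emit(xs)
    score = score * p
    height = score
    score = 22 % xs[score]
    xs = xs - p[p]
    return score

10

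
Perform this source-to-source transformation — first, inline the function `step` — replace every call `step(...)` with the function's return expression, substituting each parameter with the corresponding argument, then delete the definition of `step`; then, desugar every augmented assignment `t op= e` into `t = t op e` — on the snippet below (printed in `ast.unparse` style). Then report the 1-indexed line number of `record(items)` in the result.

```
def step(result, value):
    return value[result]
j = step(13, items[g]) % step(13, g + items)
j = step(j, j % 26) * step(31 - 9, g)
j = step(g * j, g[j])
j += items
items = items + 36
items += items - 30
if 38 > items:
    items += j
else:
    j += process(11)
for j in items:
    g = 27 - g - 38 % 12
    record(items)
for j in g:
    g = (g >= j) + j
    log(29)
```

Transformed code:
j = items[g][13] % (g + items)[13]
j = (j % 26)[j] * g[31 - 9]
j = g[j][g * j]
j = j + items
items = items + 36
items = items + (items - 30)
if 38 > items:
    items = items + j
else:
    j = j + process(11)
for j in items:
    g = 27 - g - 38 % 12
    record(items)
for j in g:
    g = (g >= j) + j
    log(29)

13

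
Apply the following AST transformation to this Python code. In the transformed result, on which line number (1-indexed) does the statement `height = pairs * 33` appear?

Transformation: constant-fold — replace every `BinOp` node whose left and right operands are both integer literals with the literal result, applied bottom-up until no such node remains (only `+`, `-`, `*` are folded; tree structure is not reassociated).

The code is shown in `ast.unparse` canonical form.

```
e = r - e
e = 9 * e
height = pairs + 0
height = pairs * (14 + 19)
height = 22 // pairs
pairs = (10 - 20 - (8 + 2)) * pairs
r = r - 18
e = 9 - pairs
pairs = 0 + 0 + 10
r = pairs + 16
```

Transformed code:
e = r - e
e = 9 * e
height = pairs + 0
height = pairs * 33
height = 22 // pairs
pairs = -20 * pairs
r = r - 18
e = 9 - pairs
pairs = 10
r = pairs + 16

4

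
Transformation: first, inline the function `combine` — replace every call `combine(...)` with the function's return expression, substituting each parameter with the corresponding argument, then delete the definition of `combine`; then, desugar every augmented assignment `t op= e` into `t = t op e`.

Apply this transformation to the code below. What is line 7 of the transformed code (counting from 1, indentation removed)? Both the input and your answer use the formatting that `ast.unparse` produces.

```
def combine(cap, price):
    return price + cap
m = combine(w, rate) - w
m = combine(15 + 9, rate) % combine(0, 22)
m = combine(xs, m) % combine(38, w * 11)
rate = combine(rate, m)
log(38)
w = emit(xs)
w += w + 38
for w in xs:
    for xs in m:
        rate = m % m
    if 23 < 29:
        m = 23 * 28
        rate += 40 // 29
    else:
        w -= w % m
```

w = w + (w + 38)

Transformed code:
m = rate + w - w
m = (rate + (15 + 9)) % (22 + 0)
m = (m + xs) % (w * 11 + 38)
rate = m + rate
log(38)
w = emit(xs)
w = w + (w + 38)
for w in xs:
    for xs in m:
        rate = m % m
    if 23 < 29:
        m = 23 * 28
        rate = rate + 40 // 29
    else:
        w = w - w % m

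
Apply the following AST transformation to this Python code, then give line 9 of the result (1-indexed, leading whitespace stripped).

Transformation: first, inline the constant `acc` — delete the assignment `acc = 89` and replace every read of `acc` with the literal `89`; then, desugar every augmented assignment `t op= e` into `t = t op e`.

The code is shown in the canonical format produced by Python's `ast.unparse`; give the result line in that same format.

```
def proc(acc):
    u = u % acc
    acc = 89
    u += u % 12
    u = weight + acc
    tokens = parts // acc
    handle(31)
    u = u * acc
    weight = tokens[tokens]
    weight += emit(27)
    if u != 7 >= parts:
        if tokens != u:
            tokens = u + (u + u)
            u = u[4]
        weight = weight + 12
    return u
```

weight = weight + emit(27)

Transformed code:
def proc(acc):
    u = u % 89
    u = u + u % 12
    u = weight + 89
    tokens = parts // 89
    handle(31)
    u = u * 89
    weight = tokens[tokens]
    weight = weight + emit(27)
    if u != 7 >= parts:
        if tokens != u:
            tokens = u + (u + u)
            u = u[4]
        weight = weight + 12
    return u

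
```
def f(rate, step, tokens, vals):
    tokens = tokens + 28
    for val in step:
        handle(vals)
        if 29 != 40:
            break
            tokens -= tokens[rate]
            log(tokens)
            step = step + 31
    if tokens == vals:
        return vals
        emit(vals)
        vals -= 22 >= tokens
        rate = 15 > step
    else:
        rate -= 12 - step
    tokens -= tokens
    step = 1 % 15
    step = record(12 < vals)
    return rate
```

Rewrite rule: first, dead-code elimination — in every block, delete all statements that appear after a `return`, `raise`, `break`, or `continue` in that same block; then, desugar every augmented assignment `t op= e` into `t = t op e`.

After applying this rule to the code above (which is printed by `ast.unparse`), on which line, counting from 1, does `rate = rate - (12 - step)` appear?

10

Transformed code:
def f(rate, step, tokens, vals):
    tokens = tokens + 28
    for val in step:
        handle(vals)
        if 29 != 40:
            break
    if tokens == vals:
        return vals
    else:
        rate = rate - (12 - step)
    tokens = tokens - tokens
    step = 1 % 15
    step = record(12 < vals)
    return rate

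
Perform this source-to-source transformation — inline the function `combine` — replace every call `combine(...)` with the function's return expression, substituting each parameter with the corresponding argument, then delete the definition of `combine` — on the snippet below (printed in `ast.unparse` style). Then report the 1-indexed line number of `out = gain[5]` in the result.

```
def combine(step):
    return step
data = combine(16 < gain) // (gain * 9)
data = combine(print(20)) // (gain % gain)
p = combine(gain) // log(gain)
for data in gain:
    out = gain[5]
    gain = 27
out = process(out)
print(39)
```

5

Transformed code:
data = (16 < gain) // (gain * 9)
data = print(20) // (gain % gain)
p = gain // log(gain)
for data in gain:
    out = gain[5]
    gain = 27
out = process(out)
print(39)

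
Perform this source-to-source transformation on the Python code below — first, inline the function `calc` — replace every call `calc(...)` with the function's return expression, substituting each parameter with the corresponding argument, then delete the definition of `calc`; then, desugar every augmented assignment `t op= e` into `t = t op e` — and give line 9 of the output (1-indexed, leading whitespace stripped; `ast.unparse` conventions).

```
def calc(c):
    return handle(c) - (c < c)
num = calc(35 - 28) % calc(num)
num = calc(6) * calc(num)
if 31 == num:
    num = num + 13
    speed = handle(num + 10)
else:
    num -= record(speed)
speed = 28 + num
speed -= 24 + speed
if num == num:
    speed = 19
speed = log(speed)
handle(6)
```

speed = speed - (24 + speed)

Transformed code:
num = (handle(35 - 28) - (35 - 28 < 35 - 28)) % (handle(num) - (num < num))
num = (handle(6) - (6 < 6)) * (handle(num) - (num < num))
if 31 == num:
    num = num + 13
    speed = handle(num + 10)
else:
    num = num - record(speed)
speed = 28 + num
speed = speed - (24 + speed)
if num == num:
    speed = 19
speed = log(speed)
handle(6)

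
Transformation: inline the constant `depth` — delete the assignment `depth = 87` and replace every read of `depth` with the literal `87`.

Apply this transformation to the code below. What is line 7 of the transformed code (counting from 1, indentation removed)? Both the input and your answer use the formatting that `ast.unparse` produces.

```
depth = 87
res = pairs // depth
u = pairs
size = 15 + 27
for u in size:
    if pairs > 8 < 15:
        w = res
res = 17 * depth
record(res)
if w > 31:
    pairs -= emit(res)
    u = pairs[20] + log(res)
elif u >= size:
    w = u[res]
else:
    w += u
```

Transformed code:
res = pairs // 87
u = pairs
size = 15 + 27
for u in size:
    if pairs > 8 < 15:
        w = res
res = 17 * 87
record(res)
if w > 31:
    pairs -= emit(res)
    u = pairs[20] + log(res)
elif u >= size:
    w = u[res]
else:
    w += u

res = 17 * 87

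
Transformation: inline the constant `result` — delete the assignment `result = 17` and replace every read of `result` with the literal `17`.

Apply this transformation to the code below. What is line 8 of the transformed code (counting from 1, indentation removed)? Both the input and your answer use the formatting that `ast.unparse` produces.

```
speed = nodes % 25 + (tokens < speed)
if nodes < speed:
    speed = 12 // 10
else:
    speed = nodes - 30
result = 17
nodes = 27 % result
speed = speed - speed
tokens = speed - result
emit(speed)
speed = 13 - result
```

Transformed code:
speed = nodes % 25 + (tokens < speed)
if nodes < speed:
    speed = 12 // 10
else:
    speed = nodes - 30
nodes = 27 % 17
speed = speed - speed
tokens = speed - 17
emit(speed)
speed = 13 - 17

tokens = speed - 17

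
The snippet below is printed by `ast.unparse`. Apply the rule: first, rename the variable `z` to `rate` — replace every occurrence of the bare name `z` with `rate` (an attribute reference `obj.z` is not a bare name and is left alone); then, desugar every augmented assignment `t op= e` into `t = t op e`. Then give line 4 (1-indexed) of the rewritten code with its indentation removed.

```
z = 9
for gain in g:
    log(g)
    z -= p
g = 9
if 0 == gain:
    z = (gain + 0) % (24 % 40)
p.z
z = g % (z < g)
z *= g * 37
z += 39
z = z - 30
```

rate = rate - p

Transformed code:
rate = 9
for gain in g:
    log(g)
    rate = rate - p
g = 9
if 0 == gain:
    rate = (gain + 0) % (24 % 40)
p.z
rate = g % (rate < g)
rate = rate * (g * 37)
rate = rate + 39
rate = rate - 30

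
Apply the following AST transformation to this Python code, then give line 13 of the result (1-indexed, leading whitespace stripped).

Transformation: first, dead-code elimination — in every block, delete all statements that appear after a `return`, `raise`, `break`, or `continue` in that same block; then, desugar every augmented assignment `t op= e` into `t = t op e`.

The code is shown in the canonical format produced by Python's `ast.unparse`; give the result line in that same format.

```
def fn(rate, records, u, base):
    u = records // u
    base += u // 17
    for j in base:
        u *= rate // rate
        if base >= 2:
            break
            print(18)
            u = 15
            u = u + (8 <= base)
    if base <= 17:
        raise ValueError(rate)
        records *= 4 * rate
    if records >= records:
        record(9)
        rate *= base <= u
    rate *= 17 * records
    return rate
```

rate = rate * (17 * records)

Transformed code:
def fn(rate, records, u, base):
    u = records // u
    base = base + u // 17
    for j in base:
        u = u * (rate // rate)
        if base >= 2:
            break
    if base <= 17:
        raise ValueError(rate)
    if records >= records:
        record(9)
        rate = rate * (base <= u)
    rate = rate * (17 * records)
    return rate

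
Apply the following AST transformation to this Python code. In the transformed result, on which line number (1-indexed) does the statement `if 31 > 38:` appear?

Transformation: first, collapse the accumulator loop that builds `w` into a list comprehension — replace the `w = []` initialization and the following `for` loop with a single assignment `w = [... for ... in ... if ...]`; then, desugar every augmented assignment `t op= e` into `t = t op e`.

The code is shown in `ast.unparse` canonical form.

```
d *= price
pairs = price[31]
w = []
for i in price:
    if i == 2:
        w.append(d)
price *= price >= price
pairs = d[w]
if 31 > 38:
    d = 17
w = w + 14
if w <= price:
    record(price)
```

6

Transformed code:
d = d * price
pairs = price[31]
w = [d for i in price if i == 2]
price = price * (price >= price)
pairs = d[w]
if 31 > 38:
    d = 17
w = w + 14
if w <= price:
    record(price)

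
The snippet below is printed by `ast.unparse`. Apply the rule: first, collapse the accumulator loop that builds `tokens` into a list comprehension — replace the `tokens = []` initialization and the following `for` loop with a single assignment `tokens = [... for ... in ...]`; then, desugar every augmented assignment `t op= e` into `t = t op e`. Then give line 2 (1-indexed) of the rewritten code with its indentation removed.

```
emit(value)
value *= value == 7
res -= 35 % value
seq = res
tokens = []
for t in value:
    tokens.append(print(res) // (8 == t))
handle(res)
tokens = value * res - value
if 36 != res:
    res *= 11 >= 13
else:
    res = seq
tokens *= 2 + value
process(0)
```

value = value * (value == 7)

Transformed code:
emit(value)
value = value * (value == 7)
res = res - 35 % value
seq = res
tokens = [print(res) // (8 == t) for t in value]
handle(res)
tokens = value * res - value
if 36 != res:
    res = res * (11 >= 13)
else:
    res = seq
tokens = tokens * (2 + value)
process(0)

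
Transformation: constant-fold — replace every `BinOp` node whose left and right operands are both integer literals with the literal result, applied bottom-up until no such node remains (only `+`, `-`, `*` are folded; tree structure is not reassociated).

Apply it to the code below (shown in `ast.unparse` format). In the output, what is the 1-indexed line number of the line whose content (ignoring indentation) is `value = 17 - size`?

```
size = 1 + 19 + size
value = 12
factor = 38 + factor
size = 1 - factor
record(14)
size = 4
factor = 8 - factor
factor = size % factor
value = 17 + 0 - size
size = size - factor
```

Transformed code:
size = 20 + size
value = 12
factor = 38 + factor
size = 1 - factor
record(14)
size = 4
factor = 8 - factor
factor = size % factor
value = 17 - size
size = size - factor

9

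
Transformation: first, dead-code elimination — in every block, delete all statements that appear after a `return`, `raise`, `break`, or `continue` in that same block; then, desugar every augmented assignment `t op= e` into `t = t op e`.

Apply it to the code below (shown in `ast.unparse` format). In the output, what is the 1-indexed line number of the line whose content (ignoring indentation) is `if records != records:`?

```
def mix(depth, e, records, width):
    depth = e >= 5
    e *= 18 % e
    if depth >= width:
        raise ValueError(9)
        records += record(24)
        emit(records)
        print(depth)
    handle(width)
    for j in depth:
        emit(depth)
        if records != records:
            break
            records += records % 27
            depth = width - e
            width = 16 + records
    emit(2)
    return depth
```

9

Transformed code:
def mix(depth, e, records, width):
    depth = e >= 5
    e = e * (18 % e)
    if depth >= width:
        raise ValueError(9)
    handle(width)
    for j in depth:
        emit(depth)
        if records != records:
            break
    emit(2)
    return depth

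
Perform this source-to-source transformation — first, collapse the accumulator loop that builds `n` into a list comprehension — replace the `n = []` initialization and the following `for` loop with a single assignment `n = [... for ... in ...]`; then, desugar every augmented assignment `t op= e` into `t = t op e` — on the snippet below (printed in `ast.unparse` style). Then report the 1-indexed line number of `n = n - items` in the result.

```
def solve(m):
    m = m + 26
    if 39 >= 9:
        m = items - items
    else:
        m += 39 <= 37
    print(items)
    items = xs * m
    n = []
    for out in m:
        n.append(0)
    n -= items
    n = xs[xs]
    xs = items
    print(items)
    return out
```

Transformed code:
def solve(m):
    m = m + 26
    if 39 >= 9:
        m = items - items
    else:
        m = m + (39 <= 37)
    print(items)
    items = xs * m
    n = [0 for out in m]
    n = n - items
    n = xs[xs]
    xs = items
    print(items)
    return out

10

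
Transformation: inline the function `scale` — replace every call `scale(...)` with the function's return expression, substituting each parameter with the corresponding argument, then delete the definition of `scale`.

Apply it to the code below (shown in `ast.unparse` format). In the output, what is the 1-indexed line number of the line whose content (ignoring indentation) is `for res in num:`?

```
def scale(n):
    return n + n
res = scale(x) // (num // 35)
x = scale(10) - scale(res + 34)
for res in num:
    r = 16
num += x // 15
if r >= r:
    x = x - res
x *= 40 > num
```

Transformed code:
res = (x + x) // (num // 35)
x = 10 + 10 - (res + 34 + (res + 34))
for res in num:
    r = 16
num += x // 15
if r >= r:
    x = x - res
x *= 40 > num

3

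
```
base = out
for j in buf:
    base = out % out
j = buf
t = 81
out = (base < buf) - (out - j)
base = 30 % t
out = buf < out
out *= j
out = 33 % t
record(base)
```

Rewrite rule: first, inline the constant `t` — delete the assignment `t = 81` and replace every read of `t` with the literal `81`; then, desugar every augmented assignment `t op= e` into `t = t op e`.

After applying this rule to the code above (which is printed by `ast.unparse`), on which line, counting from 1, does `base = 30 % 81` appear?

Transformed code:
base = out
for j in buf:
    base = out % out
j = buf
out = (base < buf) - (out - j)
base = 30 % 81
out = buf < out
out = out * j
out = 33 % 81
record(base)

6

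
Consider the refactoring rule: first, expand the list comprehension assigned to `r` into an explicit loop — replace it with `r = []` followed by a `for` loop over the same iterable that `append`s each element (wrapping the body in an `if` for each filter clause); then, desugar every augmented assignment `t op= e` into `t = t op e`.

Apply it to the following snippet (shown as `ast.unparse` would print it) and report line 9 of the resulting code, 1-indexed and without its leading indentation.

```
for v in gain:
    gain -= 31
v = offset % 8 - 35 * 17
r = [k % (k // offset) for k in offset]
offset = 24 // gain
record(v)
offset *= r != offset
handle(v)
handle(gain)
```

Transformed code:
for v in gain:
    gain = gain - 31
v = offset % 8 - 35 * 17
r = []
for k in offset:
    r.append(k % (k // offset))
offset = 24 // gain
record(v)
offset = offset * (r != offset)
handle(v)
handle(gain)

offset = offset * (r != offset)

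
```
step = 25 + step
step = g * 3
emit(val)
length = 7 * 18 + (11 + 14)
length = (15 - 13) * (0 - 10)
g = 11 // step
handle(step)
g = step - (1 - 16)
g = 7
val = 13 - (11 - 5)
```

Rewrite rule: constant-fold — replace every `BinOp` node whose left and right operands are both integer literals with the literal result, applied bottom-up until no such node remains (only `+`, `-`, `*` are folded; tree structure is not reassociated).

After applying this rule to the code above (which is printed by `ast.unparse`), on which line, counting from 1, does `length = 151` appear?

Transformed code:
step = 25 + step
step = g * 3
emit(val)
length = 151
length = -20
g = 11 // step
handle(step)
g = step - -15
g = 7
val = 7

4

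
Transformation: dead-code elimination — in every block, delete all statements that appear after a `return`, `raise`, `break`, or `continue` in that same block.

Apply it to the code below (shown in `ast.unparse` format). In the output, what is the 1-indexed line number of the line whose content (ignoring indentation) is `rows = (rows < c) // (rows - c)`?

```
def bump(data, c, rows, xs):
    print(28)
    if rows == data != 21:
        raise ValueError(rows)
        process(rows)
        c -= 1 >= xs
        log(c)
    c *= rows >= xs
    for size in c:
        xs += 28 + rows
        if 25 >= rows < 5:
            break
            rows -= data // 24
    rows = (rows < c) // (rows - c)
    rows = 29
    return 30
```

Transformed code:
def bump(data, c, rows, xs):
    print(28)
    if rows == data != 21:
        raise ValueError(rows)
    c *= rows >= xs
    for size in c:
        xs += 28 + rows
        if 25 >= rows < 5:
            break
    rows = (rows < c) // (rows - c)
    rows = 29
    return 30

10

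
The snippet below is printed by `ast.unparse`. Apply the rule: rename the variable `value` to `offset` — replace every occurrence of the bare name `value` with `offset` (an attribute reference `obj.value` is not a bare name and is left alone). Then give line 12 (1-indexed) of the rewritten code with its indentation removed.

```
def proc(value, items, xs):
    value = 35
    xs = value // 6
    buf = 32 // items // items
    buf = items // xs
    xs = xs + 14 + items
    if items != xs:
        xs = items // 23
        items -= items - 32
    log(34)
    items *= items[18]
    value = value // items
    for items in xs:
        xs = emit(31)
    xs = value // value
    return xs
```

offset = offset // items

Transformed code:
def proc(offset, items, xs):
    offset = 35
    xs = offset // 6
    buf = 32 // items // items
    buf = items // xs
    xs = xs + 14 + items
    if items != xs:
        xs = items // 23
        items -= items - 32
    log(34)
    items *= items[18]
    offset = offset // items
    for items in xs:
        xs = emit(31)
    xs = offset // offset
    return xs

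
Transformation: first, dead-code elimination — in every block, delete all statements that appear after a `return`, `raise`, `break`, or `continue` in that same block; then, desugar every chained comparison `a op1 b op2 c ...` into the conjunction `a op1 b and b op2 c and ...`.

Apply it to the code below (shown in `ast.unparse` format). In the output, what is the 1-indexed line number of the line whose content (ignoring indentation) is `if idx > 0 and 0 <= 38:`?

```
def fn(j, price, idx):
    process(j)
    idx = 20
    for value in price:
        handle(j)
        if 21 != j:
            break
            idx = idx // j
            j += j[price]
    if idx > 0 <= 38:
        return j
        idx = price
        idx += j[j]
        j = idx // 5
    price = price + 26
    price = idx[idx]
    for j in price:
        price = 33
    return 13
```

Transformed code:
def fn(j, price, idx):
    process(j)
    idx = 20
    for value in price:
        handle(j)
        if 21 != j:
            break
    if idx > 0 and 0 <= 38:
        return j
    price = price + 26
    price = idx[idx]
    for j in price:
        price = 33
    return 13

8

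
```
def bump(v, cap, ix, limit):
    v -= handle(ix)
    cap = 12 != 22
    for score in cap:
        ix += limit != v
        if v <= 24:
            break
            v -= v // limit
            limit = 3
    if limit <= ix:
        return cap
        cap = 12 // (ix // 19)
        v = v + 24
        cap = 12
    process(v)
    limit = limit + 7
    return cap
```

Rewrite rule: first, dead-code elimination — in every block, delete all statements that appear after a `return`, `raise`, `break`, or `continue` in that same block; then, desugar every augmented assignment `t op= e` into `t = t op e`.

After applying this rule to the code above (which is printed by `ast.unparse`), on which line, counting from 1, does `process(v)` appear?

10

Transformed code:
def bump(v, cap, ix, limit):
    v = v - handle(ix)
    cap = 12 != 22
    for score in cap:
        ix = ix + (limit != v)
        if v <= 24:
            break
    if limit <= ix:
        return cap
    process(v)
    limit = limit + 7
    return cap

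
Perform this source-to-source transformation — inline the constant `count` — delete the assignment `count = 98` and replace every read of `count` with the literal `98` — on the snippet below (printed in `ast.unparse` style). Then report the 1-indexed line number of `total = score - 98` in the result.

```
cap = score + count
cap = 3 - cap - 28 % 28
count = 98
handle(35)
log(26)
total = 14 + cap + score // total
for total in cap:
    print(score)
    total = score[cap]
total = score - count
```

9

Transformed code:
cap = score + 98
cap = 3 - cap - 28 % 28
handle(35)
log(26)
total = 14 + cap + score // total
for total in cap:
    print(score)
    total = score[cap]
total = score - 98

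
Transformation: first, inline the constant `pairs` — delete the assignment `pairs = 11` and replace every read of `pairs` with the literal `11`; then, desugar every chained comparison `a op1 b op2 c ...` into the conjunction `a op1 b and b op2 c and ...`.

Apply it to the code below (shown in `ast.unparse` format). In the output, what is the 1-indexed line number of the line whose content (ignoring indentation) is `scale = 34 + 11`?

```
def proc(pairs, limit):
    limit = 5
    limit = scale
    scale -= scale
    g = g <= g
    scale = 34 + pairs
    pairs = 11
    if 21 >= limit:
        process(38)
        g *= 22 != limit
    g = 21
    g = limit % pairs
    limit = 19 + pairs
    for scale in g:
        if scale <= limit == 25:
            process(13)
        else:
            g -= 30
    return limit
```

6

Transformed code:
def proc(pairs, limit):
    limit = 5
    limit = scale
    scale -= scale
    g = g <= g
    scale = 34 + 11
    if 21 >= limit:
        process(38)
        g *= 22 != limit
    g = 21
    g = limit % 11
    limit = 19 + 11
    for scale in g:
        if scale <= limit and limit == 25:
            process(13)
        else:
            g -= 30
    return limit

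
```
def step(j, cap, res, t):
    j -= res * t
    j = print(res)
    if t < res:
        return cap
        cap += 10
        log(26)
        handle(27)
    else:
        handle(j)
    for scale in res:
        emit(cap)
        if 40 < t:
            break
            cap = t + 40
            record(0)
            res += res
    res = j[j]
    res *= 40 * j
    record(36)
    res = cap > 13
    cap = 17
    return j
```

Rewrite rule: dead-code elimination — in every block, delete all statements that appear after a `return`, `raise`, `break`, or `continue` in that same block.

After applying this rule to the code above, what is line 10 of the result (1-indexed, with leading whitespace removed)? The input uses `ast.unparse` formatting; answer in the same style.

if 40 < t:

Transformed code:
def step(j, cap, res, t):
    j -= res * t
    j = print(res)
    if t < res:
        return cap
    else:
        handle(j)
    for scale in res:
        emit(cap)
        if 40 < t:
            break
    res = j[j]
    res *= 40 * j
    record(36)
    res = cap > 13
    cap = 17
    return j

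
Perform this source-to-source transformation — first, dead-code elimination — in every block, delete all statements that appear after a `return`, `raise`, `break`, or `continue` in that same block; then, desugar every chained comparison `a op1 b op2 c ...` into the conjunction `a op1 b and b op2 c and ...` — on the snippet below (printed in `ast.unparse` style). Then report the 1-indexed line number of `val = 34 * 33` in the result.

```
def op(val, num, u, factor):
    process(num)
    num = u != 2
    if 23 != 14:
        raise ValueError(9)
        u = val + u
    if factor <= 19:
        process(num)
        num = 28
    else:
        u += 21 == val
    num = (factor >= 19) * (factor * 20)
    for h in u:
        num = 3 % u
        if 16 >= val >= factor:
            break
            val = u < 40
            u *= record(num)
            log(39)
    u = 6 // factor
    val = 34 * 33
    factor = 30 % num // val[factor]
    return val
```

17

Transformed code:
def op(val, num, u, factor):
    process(num)
    num = u != 2
    if 23 != 14:
        raise ValueError(9)
    if factor <= 19:
        process(num)
        num = 28
    else:
        u += 21 == val
    num = (factor >= 19) * (factor * 20)
    for h in u:
        num = 3 % u
        if 16 >= val and val >= factor:
            break
    u = 6 // factor
    val = 34 * 33
    factor = 30 % num // val[factor]
    return val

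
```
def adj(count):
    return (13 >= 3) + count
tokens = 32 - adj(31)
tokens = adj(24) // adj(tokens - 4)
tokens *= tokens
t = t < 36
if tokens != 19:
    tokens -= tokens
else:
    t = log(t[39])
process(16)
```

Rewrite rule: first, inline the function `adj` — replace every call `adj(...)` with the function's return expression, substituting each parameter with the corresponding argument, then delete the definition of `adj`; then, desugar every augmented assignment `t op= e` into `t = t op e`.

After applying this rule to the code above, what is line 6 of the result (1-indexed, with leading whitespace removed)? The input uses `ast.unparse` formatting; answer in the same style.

tokens = tokens - tokens

Transformed code:
tokens = 32 - ((13 >= 3) + 31)
tokens = ((13 >= 3) + 24) // ((13 >= 3) + (tokens - 4))
tokens = tokens * tokens
t = t < 36
if tokens != 19:
    tokens = tokens - tokens
else:
    t = log(t[39])
process(16)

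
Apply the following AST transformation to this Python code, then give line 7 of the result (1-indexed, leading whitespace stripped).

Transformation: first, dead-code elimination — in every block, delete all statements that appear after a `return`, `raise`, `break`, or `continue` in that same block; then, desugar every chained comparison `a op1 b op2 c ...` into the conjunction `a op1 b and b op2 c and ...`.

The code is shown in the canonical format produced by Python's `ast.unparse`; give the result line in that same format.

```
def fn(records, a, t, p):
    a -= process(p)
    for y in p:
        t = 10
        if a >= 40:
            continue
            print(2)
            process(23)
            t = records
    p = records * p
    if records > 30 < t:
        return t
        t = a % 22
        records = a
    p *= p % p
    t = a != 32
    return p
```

Transformed code:
def fn(records, a, t, p):
    a -= process(p)
    for y in p:
        t = 10
        if a >= 40:
            continue
    p = records * p
    if records > 30 and 30 < t:
        return t
    p *= p % p
    t = a != 32
    return p

p = records * p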